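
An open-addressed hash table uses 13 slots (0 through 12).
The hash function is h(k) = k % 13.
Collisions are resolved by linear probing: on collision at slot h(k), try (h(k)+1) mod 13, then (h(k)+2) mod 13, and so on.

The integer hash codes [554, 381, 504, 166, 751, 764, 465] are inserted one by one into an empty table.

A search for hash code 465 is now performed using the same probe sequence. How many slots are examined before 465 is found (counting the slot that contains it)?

5

554 hashes to 8; slot 8 is free → place at 8.
381 hashes to 4; slot 4 is free → place at 4.
504 hashes to 10; slot 10 is free → place at 10.
166 hashes to 10; 10 taken → place at 11.
751 hashes to 10; 10,11 taken → place at 12.
764 hashes to 10; 10,11,12 taken → place at 0.
465 hashes to 10; 10,11,12,0 taken → place at 1.
Table: [764, 465, —, —, 381, —, —, —, 554, —, 504, 166, 751]
Lookup 465: h=10, probe 10,11,12,0,1 → found at 1.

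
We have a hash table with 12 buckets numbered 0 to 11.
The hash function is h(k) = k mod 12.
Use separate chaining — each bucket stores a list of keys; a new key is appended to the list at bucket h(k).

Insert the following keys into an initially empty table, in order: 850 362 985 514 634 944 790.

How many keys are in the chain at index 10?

4

Insert 850: h=10, bucket 10 empty → new chain.
Insert 362: h=2, bucket 2 empty → new chain.
Insert 985: h=1, bucket 1 empty → new chain.
Insert 514: h=10, bucket 10 nonempty → append to chain.
Insert 634: h=10, bucket 10 nonempty → append to chain.
Insert 944: h=8, bucket 8 empty → new chain.
Insert 790: h=10, bucket 10 nonempty → append to chain.
Final buckets:
0: _
1: 985
2: 362
3: _
4: _
5: _
6: _
7: _
8: 944
9: _
10: 850 -> 514 -> 634 -> 790
11: _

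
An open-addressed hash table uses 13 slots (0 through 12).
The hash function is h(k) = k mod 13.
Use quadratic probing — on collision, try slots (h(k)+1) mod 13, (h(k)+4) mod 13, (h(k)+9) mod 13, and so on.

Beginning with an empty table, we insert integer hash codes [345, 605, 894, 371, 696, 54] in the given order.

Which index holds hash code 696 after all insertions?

345 hashes to 7; slot 7 is free -> place at 7.
605 hashes to 7; 7 taken -> place at 8.
894 hashes to 10; slot 10 is free -> place at 10.
371 hashes to 7; 7,8 taken -> place at 11.
696 hashes to 7; 7,8,11 taken -> place at 3.
54 hashes to 2; slot 2 is free -> place at 2.
Table: [-, -, 54, 696, -, -, -, 345, 605, -, 894, 371, -]

3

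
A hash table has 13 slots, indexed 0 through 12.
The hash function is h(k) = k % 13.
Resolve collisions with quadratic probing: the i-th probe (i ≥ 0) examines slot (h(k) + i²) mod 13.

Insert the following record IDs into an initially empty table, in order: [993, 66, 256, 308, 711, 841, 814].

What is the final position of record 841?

12

Insert 993: h=5, slot 5 empty -> index 5.
Insert 66: h=1, slot 1 empty -> index 1.
Insert 256: h=9, slot 9 empty -> index 9.
Insert 308: h=9, slot 9 occupied -> index 10.
Insert 711: h=9, slots 9,10 occupied -> index 0.
Insert 841: h=9, slots 9,10,0,5 occupied -> index 12.
Insert 814: h=8, slot 8 empty -> index 8.
Table: [711, 66, _, _, _, 993, _, _, 814, 256, 308, _, 841]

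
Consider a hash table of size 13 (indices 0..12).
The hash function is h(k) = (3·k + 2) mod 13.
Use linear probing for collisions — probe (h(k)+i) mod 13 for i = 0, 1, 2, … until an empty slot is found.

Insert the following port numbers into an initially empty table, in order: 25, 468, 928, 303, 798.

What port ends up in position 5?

798

25 hashes to 12; slot 12 is free => place at 12.
468 hashes to 2; slot 2 is free => place at 2.
928 hashes to 4; slot 4 is free => place at 4.
303 hashes to 1; slot 1 is free => place at 1.
798 hashes to 4; 4 taken => place at 5.
Table: [—, 303, 468, —, 928, 798, —, —, —, —, —, —, 25]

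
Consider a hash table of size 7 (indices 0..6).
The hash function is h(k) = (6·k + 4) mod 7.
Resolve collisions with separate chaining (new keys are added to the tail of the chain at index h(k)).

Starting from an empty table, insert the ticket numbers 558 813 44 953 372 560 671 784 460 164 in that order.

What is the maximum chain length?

3

Insert 558: h=6, bucket 6 empty -> new chain.
Insert 813: h=3, bucket 3 empty -> new chain.
Insert 44: h=2, bucket 2 empty -> new chain.
Insert 953: h=3, bucket 3 nonempty -> append to chain.
Insert 372: h=3, bucket 3 nonempty -> append to chain.
Insert 560: h=4, bucket 4 empty -> new chain.
Insert 671: h=5, bucket 5 empty -> new chain.
Insert 784: h=4, bucket 4 nonempty -> append to chain.
Insert 460: h=6, bucket 6 nonempty -> append to chain.
Insert 164: h=1, bucket 1 empty -> new chain.
Final buckets:
0: _
1: 164
2: 44
3: 813 -> 953 -> 372
4: 560 -> 784
5: 671
6: 558 -> 460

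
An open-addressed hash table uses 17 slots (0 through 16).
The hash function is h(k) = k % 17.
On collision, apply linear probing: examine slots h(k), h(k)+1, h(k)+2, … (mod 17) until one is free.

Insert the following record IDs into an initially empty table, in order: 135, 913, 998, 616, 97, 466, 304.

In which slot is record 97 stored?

14

Insert 135: h=16, slot 16 empty => index 16.
Insert 913: h=12, slot 12 empty => index 12.
Insert 998: h=12, slot 12 occupied => index 13.
Insert 616: h=4, slot 4 empty => index 4.
Insert 97: h=12, slots 12,13 occupied => index 14.
Insert 466: h=7, slot 7 empty => index 7.
Insert 304: h=15, slot 15 empty => index 15.
Table: [-, -, -, -, 616, -, -, 466, -, -, -, -, 913, 998, 97, 304, 135]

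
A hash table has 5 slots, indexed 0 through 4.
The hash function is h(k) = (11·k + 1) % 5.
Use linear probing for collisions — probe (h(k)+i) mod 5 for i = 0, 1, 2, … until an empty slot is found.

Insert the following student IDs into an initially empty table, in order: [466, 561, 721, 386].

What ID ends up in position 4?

466: h=2 => slot 2
561: h=2, probe 2,3 => slot 3
721: h=2, probe 2,3,4 => slot 4
386: h=2, probe 2,3,4,0 => slot 0
Table: [386, ., 466, 561, 721]

721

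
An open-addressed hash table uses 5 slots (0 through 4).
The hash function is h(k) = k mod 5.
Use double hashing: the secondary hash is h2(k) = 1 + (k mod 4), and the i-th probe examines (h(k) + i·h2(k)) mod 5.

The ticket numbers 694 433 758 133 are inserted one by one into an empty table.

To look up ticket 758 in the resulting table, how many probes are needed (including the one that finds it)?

2

Insert 694: h=4, slot 4 empty => index 4.
Insert 433: h=3, slot 3 empty => index 3.
Insert 758: h=3, h2=3, slot 3 occupied => index 1.
Insert 133: h=3, h2=2, slot 3 occupied => index 0.
Table: [133, 758, —, 433, 694]
Lookup 758: h=3, h2=3, probe 3,1 → found at 1.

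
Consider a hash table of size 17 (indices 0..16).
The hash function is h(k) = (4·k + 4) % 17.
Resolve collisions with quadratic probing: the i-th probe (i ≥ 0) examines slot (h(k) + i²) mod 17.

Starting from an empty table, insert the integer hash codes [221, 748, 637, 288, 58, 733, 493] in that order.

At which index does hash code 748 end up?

5

Insert 221: h=4, slot 4 empty → index 4.
Insert 748: h=4, slot 4 occupied → index 5.
Insert 637: h=2, slot 2 empty → index 2.
Insert 288: h=0, slot 0 empty → index 0.
Insert 58: h=15, slot 15 empty → index 15.
Insert 733: h=12, slot 12 empty → index 12.
Insert 493: h=4, slots 4,5 occupied → index 8.
Table: [288, ., 637, ., 221, 748, ., ., 493, ., ., ., 733, ., ., 58, .]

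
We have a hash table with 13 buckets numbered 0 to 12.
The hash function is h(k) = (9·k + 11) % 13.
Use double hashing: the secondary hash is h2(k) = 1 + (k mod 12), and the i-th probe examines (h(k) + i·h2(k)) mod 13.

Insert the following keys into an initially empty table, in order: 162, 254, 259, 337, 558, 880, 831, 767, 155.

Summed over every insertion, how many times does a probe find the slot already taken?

7

Insert 162: h=0, slot 0 empty -> index 0.
Insert 254: h=9, slot 9 empty -> index 9.
Insert 259: h=2, slot 2 empty -> index 2.
Insert 337: h=2, h2=2, slot 2 occupied -> index 4.
Insert 558: h=2, h2=7, slots 2,9 occupied -> index 3.
Insert 880: h=1, slot 1 empty -> index 1.
Insert 831: h=2, h2=4, slot 2 occupied -> index 6.
Insert 767: h=11, slot 11 empty -> index 11.
Insert 155: h=2, h2=12, slots 2,1,0 occupied -> index 12.
Table: [162, 880, 259, 558, 337, _, 831, _, _, 254, _, 767, 155]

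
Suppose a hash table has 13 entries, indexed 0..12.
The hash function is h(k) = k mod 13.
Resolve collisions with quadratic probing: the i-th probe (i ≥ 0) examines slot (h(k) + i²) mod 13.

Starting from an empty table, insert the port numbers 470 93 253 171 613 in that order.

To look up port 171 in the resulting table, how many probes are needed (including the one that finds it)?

470: h=2 → slot 2
93: h=2, probe 2,3 → slot 3
253: h=6 → slot 6
171: h=2, probe 2,3,6,11 → slot 11
613: h=2, probe 2,3,6,11,5 → slot 5
Table: [., ., 470, 93, ., 613, 253, ., ., ., ., 171, .]
Lookup 171: h=2, probe 2,3,6,11 → found at 11.

4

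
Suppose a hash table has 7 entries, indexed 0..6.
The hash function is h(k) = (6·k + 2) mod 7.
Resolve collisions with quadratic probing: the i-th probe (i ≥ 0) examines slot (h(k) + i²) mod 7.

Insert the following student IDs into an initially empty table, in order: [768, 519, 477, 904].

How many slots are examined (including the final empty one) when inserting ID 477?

Insert 768: h=4, slot 4 empty → index 4.
Insert 519: h=1, slot 1 empty → index 1.
Insert 477: h=1, slot 1 occupied → index 2.
Insert 904: h=1, slots 1,2 occupied → index 5.
Table: [—, 519, 477, —, 768, 904, —]

2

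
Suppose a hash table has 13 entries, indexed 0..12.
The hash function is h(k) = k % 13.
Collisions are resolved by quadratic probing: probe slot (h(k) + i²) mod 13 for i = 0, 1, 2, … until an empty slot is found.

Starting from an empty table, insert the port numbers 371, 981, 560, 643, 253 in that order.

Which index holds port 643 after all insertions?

10

371: h=7 => slot 7
981: h=6 => slot 6
560: h=1 => slot 1
643: h=6, probe 6,7,10 => slot 10
253: h=6, probe 6,7,10,2 => slot 2
Table: [., 560, 253, ., ., ., 981, 371, ., ., 643, ., .]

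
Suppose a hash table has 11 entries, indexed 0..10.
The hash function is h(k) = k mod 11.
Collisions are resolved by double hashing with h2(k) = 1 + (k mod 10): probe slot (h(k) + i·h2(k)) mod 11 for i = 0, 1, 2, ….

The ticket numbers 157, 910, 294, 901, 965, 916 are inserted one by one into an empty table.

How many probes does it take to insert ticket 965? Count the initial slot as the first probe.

Insert 157: h=3, slot 3 empty → index 3.
Insert 910: h=8, slot 8 empty → index 8.
Insert 294: h=8, h2=5, slot 8 occupied → index 2.
Insert 901: h=10, slot 10 empty → index 10.
Insert 965: h=8, h2=6, slots 8,3 occupied → index 9.
Insert 916: h=3, h2=7, slots 3,10 occupied → index 6.
Table: [., ., 294, 157, ., ., 916, ., 910, 965, 901]

3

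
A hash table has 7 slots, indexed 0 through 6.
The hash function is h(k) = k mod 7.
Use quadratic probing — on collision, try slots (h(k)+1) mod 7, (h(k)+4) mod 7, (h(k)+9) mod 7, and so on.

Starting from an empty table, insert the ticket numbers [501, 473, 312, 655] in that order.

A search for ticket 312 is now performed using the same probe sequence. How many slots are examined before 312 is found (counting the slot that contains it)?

3

501: h=4 => slot 4
473: h=4, probe 4,5 => slot 5
312: h=4, probe 4,5,1 => slot 1
655: h=4, probe 4,5,1,6 => slot 6
Table: [., 312, ., ., 501, 473, 655]
Lookup 312: h=4, probe 4,5,1 → found at 1.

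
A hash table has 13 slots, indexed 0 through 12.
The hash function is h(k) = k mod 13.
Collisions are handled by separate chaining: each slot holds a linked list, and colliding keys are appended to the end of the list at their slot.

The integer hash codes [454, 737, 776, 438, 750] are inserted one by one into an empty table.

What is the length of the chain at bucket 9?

454 -> bucket 12
737 -> bucket 9
776 -> bucket 9 (collision)
438 -> bucket 9 (collision)
750 -> bucket 9 (collision)
Final buckets:
0: ∅
1: ∅
2: ∅
3: ∅
4: ∅
5: ∅
6: ∅
7: ∅
8: ∅
9: 737 -> 776 -> 438 -> 750
10: ∅
11: ∅
12: 454

4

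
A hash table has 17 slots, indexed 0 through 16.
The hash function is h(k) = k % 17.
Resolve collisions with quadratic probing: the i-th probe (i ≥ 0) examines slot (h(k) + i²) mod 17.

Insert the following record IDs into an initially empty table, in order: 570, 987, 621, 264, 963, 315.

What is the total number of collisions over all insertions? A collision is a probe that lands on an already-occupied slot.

570 hashes to 9; slot 9 is free → place at 9.
987 hashes to 1; slot 1 is free → place at 1.
621 hashes to 9; 9 taken → place at 10.
264 hashes to 9; 9,10 taken → place at 13.
963 hashes to 11; slot 11 is free → place at 11.
315 hashes to 9; 9,10,13,1 taken → place at 8.
Table: [—, 987, —, —, —, —, —, —, 315, 570, 621, 963, —, 264, —, —, —]

7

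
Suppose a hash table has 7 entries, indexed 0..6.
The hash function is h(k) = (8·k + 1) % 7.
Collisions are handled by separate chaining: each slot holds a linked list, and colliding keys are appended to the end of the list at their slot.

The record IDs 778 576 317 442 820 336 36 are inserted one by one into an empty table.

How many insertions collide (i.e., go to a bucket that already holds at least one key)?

4

Insert 778: h=2, bucket 2 empty → new chain.
Insert 576: h=3, bucket 3 empty → new chain.
Insert 317: h=3, bucket 3 nonempty → append to chain.
Insert 442: h=2, bucket 2 nonempty → append to chain.
Insert 820: h=2, bucket 2 nonempty → append to chain.
Insert 336: h=1, bucket 1 empty → new chain.
Insert 36: h=2, bucket 2 nonempty → append to chain.
Final buckets:
0: .
1: 336
2: 778 -> 442 -> 820 -> 36
3: 576 -> 317
4: .
5: .
6: .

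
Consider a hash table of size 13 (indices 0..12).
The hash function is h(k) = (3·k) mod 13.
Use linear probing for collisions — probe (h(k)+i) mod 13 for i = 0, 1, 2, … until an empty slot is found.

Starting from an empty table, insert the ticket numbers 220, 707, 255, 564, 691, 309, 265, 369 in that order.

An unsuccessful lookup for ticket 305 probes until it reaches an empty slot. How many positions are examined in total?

220 hashes to 10; slot 10 is free → place at 10.
707 hashes to 2; slot 2 is free → place at 2.
255 hashes to 11; slot 11 is free → place at 11.
564 hashes to 2; 2 taken → place at 3.
691 hashes to 6; slot 6 is free → place at 6.
309 hashes to 4; slot 4 is free → place at 4.
265 hashes to 2; 2,3,4 taken → place at 5.
369 hashes to 2; 2,3,4,5,6 taken → place at 7.
Table: [_, _, 707, 564, 309, 265, 691, 369, _, _, 220, 255, _]
Lookup 305: h=5, probe 5,6,7,8 → slot 8 empty, not found.

4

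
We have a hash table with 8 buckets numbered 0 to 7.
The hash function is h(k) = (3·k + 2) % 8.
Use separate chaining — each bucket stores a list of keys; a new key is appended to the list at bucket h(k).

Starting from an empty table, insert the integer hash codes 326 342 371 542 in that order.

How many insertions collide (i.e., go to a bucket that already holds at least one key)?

2

Insert 326: h=4, bucket 4 empty → new chain.
Insert 342: h=4, bucket 4 nonempty → append to chain.
Insert 371: h=3, bucket 3 empty → new chain.
Insert 542: h=4, bucket 4 nonempty → append to chain.
Final buckets:
0: -
1: -
2: -
3: 371
4: 326 -> 342 -> 542
5: -
6: -
7: -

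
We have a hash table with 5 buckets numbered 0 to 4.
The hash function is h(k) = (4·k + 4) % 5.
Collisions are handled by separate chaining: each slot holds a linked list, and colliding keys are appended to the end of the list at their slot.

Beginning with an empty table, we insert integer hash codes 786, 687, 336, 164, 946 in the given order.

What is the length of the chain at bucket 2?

1

Insert 786: h=3, bucket 3 empty → new chain.
Insert 687: h=2, bucket 2 empty → new chain.
Insert 336: h=3, bucket 3 nonempty → append to chain.
Insert 164: h=0, bucket 0 empty → new chain.
Insert 946: h=3, bucket 3 nonempty → append to chain.
Final buckets:
0: 164
1: —
2: 687
3: 786 -> 336 -> 946
4: —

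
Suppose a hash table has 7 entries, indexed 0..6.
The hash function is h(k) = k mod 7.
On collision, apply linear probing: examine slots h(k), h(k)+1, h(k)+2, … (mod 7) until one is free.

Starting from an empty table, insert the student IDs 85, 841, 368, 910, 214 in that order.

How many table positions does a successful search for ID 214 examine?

Insert 85: h=1, slot 1 empty => index 1.
Insert 841: h=1, slot 1 occupied => index 2.
Insert 368: h=4, slot 4 empty => index 4.
Insert 910: h=0, slot 0 empty => index 0.
Insert 214: h=4, slot 4 occupied => index 5.
Table: [910, 85, 841, ., 368, 214, .]
Lookup 214: h=4, probe 4,5 → found at 5.

2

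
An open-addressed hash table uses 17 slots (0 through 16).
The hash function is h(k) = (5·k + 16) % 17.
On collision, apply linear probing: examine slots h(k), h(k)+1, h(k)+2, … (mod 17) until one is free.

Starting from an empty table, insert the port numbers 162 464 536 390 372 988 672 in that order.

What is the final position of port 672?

162 hashes to 10; slot 10 is free → place at 10.
464 hashes to 7; slot 7 is free → place at 7.
536 hashes to 10; 10 taken → place at 11.
390 hashes to 11; 11 taken → place at 12.
372 hashes to 6; slot 6 is free → place at 6.
988 hashes to 9; slot 9 is free → place at 9.
672 hashes to 10; 10,11,12 taken → place at 13.
Table: [∅, ∅, ∅, ∅, ∅, ∅, 372, 464, ∅, 988, 162, 536, 390, 672, ∅, ∅, ∅]

13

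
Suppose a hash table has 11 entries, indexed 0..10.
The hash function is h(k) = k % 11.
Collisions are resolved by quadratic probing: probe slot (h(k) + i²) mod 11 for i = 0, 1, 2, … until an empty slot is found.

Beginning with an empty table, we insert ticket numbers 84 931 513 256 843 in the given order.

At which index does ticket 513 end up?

84: h=7 → slot 7
931: h=7, probe 7,8 → slot 8
513: h=7, probe 7,8,0 → slot 0
256: h=3 → slot 3
843: h=7, probe 7,8,0,5 → slot 5
Table: [513, -, -, 256, -, 843, -, 84, 931, -, -]

0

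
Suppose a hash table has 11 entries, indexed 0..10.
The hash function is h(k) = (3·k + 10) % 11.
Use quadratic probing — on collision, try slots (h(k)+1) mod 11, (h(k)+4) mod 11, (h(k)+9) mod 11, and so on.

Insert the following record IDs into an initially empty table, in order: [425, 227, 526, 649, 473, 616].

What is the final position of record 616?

425: h=9 => slot 9
227: h=9, probe 9,10 => slot 10
526: h=4 => slot 4
649: h=10, probe 10,0 => slot 0
473: h=10, probe 10,0,3 => slot 3
616: h=10, probe 10,0,3,8 => slot 8
Table: [649, ∅, ∅, 473, 526, ∅, ∅, ∅, 616, 425, 227]

8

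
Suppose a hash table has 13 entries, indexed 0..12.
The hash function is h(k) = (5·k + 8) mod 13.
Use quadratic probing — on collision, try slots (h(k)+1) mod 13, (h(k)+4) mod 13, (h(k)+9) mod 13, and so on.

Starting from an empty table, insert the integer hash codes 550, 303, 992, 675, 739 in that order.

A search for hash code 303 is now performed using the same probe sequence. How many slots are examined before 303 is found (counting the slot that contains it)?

2

550: h=2 => slot 2
303: h=2, probe 2,3 => slot 3
992: h=2, probe 2,3,6 => slot 6
675: h=3, probe 3,4 => slot 4
739: h=11 => slot 11
Table: [—, —, 550, 303, 675, —, 992, —, —, —, —, 739, —]
Lookup 303: h=2, probe 2,3 → found at 3.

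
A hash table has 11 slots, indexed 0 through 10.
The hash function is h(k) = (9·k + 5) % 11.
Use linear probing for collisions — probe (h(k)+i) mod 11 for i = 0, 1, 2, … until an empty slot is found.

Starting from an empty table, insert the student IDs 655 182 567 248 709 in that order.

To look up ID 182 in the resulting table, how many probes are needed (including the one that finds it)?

Insert 655: h=4, slot 4 empty => index 4.
Insert 182: h=4, slot 4 occupied => index 5.
Insert 567: h=4, slots 4,5 occupied => index 6.
Insert 248: h=4, slots 4,5,6 occupied => index 7.
Insert 709: h=6, slots 6,7 occupied => index 8.
Table: [., ., ., ., 655, 182, 567, 248, 709, ., .]
Lookup 182: h=4, probe 4,5 → found at 5.

2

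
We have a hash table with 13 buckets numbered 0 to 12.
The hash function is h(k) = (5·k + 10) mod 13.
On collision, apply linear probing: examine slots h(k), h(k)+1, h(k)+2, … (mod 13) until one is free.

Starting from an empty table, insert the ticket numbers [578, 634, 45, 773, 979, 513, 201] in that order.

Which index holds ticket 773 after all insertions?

578: h=1 => slot 1
634: h=8 => slot 8
45: h=1, probe 1,2 => slot 2
773: h=1, probe 1,2,3 => slot 3
979: h=4 => slot 4
513: h=1, probe 1,2,3,4,5 => slot 5
201: h=1, probe 1,2,3,4,5,6 => slot 6
Table: [∅, 578, 45, 773, 979, 513, 201, ∅, 634, ∅, ∅, ∅, ∅]

3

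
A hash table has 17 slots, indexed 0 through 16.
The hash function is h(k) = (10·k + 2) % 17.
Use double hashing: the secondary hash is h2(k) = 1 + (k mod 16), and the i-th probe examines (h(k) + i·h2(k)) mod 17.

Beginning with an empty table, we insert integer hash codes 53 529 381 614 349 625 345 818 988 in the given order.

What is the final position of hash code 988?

53 hashes to 5; slot 5 is free -> place at 5.
529 hashes to 5, h2=2; 5 taken -> place at 7.
381 hashes to 4; slot 4 is free -> place at 4.
614 hashes to 5, h2=7; 5 taken -> place at 12.
349 hashes to 7, h2=14; 7,4 taken -> place at 1.
625 hashes to 13; slot 13 is free -> place at 13.
345 hashes to 1, h2=10; 1 taken -> place at 11.
818 hashes to 5, h2=3; 5 taken -> place at 8.
988 hashes to 5, h2=13; 5,1 taken -> place at 14.
Table: [∅, 349, ∅, ∅, 381, 53, ∅, 529, 818, ∅, ∅, 345, 614, 625, 988, ∅, ∅]

14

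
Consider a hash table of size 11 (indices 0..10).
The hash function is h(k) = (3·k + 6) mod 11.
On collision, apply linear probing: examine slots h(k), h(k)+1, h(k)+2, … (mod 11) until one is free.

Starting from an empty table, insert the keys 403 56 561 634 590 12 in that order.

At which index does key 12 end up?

10

Insert 403: h=5, slot 5 empty → index 5.
Insert 56: h=9, slot 9 empty → index 9.
Insert 561: h=6, slot 6 empty → index 6.
Insert 634: h=5, slots 5,6 occupied → index 7.
Insert 590: h=5, slots 5,6,7 occupied → index 8.
Insert 12: h=9, slot 9 occupied → index 10.
Table: [—, —, —, —, —, 403, 561, 634, 590, 56, 12]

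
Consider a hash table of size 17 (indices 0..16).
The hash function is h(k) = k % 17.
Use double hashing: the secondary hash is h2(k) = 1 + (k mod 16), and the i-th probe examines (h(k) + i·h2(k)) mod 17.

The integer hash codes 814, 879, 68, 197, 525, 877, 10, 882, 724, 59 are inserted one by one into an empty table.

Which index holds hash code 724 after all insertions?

3

Insert 814: h=15, slot 15 empty → index 15.
Insert 879: h=12, slot 12 empty → index 12.
Insert 68: h=0, slot 0 empty → index 0.
Insert 197: h=10, slot 10 empty → index 10.
Insert 525: h=15, h2=14, slots 15,12 occupied → index 9.
Insert 877: h=10, h2=14, slot 10 occupied → index 7.
Insert 10: h=10, h2=11, slot 10 occupied → index 4.
Insert 882: h=15, h2=3, slot 15 occupied → index 1.
Insert 724: h=10, h2=5, slots 10,15 occupied → index 3.
Insert 59: h=8, slot 8 empty → index 8.
Table: [68, 882, —, 724, 10, —, —, 877, 59, 525, 197, —, 879, —, —, 814, —]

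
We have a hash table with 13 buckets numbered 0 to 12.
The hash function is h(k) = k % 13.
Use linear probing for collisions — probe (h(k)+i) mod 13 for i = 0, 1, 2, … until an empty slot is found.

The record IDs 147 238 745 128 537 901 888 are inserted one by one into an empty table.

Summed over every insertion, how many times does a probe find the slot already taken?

147 hashes to 4; slot 4 is free => place at 4.
238 hashes to 4; 4 taken => place at 5.
745 hashes to 4; 4,5 taken => place at 6.
128 hashes to 11; slot 11 is free => place at 11.
537 hashes to 4; 4,5,6 taken => place at 7.
901 hashes to 4; 4,5,6,7 taken => place at 8.
888 hashes to 4; 4,5,6,7,8 taken => place at 9.
Table: [., ., ., ., 147, 238, 745, 537, 901, 888, ., 128, .]

15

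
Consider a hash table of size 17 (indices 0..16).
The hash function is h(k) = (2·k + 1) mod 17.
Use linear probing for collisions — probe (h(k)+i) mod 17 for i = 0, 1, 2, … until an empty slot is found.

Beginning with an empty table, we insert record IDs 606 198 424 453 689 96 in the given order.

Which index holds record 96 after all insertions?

9

606 hashes to 6; slot 6 is free → place at 6.
198 hashes to 6; 6 taken → place at 7.
424 hashes to 16; slot 16 is free → place at 16.
453 hashes to 6; 6,7 taken → place at 8.
689 hashes to 2; slot 2 is free → place at 2.
96 hashes to 6; 6,7,8 taken → place at 9.
Table: [_, _, 689, _, _, _, 606, 198, 453, 96, _, _, _, _, _, _, 424]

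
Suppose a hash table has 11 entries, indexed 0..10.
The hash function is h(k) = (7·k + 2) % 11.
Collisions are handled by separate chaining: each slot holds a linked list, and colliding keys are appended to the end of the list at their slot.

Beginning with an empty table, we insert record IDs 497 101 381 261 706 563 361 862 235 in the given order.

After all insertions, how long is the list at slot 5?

4

Insert 497: h=5, bucket 5 empty → new chain.
Insert 101: h=5, bucket 5 nonempty → append to chain.
Insert 381: h=7, bucket 7 empty → new chain.
Insert 261: h=3, bucket 3 empty → new chain.
Insert 706: h=5, bucket 5 nonempty → append to chain.
Insert 563: h=5, bucket 5 nonempty → append to chain.
Insert 361: h=10, bucket 10 empty → new chain.
Insert 862: h=8, bucket 8 empty → new chain.
Insert 235: h=8, bucket 8 nonempty → append to chain.
Final buckets:
0: —
1: —
2: —
3: 261
4: —
5: 497 -> 101 -> 706 -> 563
6: —
7: 381
8: 862 -> 235
9: —
10: 361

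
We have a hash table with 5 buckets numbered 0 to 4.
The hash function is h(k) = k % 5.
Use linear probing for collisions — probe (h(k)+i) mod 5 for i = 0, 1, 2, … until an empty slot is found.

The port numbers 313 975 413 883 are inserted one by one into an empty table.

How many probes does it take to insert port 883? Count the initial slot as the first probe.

4

Insert 313: h=3, slot 3 empty -> index 3.
Insert 975: h=0, slot 0 empty -> index 0.
Insert 413: h=3, slot 3 occupied -> index 4.
Insert 883: h=3, slots 3,4,0 occupied -> index 1.
Table: [975, 883, —, 313, 413]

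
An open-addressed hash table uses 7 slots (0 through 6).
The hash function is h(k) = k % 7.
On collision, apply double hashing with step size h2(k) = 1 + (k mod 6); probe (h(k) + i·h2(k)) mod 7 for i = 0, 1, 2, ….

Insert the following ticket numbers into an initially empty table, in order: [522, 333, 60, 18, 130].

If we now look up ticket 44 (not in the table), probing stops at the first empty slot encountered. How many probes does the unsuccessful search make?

Insert 522: h=4, slot 4 empty → index 4.
Insert 333: h=4, h2=4, slot 4 occupied → index 1.
Insert 60: h=4, h2=1, slot 4 occupied → index 5.
Insert 18: h=4, h2=1, slots 4,5 occupied → index 6.
Insert 130: h=4, h2=5, slot 4 occupied → index 2.
Table: [-, 333, 130, -, 522, 60, 18]
Lookup 44: h=2, h2=3, probe 2,5,1,4,0 → slot 0 empty, not found.

5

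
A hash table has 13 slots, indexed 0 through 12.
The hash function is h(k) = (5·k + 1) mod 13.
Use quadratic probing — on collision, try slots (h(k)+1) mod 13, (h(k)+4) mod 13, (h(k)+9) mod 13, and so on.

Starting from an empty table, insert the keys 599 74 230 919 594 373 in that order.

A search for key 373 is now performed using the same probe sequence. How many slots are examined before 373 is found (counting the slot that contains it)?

599 hashes to 6; slot 6 is free => place at 6.
74 hashes to 7; slot 7 is free => place at 7.
230 hashes to 7; 7 taken => place at 8.
919 hashes to 7; 7,8 taken => place at 11.
594 hashes to 7; 7,8,11 taken => place at 3.
373 hashes to 7; 7,8,11,3 taken => place at 10.
Table: [., ., ., 594, ., ., 599, 74, 230, ., 373, 919, .]
Lookup 373: h=7, probe 7,8,11,3,10 → found at 10.

5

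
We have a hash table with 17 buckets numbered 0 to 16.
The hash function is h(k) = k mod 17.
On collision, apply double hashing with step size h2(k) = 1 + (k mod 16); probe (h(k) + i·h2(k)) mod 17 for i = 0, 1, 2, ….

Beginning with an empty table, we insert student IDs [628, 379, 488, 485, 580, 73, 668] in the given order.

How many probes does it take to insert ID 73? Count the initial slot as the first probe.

Insert 628: h=16, slot 16 empty => index 16.
Insert 379: h=5, slot 5 empty => index 5.
Insert 488: h=12, slot 12 empty => index 12.
Insert 485: h=9, slot 9 empty => index 9.
Insert 580: h=2, slot 2 empty => index 2.
Insert 73: h=5, h2=10, slot 5 occupied => index 15.
Insert 668: h=5, h2=13, slot 5 occupied => index 1.
Table: [—, 668, 580, —, —, 379, —, —, —, 485, —, —, 488, —, —, 73, 628]

2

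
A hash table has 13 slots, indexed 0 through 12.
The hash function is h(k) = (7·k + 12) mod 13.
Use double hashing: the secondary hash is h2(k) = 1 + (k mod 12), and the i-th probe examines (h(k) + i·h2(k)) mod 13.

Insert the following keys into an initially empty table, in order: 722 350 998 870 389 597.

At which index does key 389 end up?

722: h=9 → slot 9
350: h=5 → slot 5
998: h=4 → slot 4
870: h=5, h2=7, probe 5,12 → slot 12
389: h=5, h2=6, probe 5,11 → slot 11
597: h=5, h2=10, probe 5,2 → slot 2
Table: [_, _, 597, _, 998, 350, _, _, _, 722, _, 389, 870]

11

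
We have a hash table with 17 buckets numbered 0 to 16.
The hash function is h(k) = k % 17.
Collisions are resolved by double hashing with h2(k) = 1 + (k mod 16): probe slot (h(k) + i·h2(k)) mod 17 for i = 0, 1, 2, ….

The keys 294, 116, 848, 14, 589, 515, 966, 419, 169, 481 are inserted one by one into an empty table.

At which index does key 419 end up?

2

294 hashes to 5; slot 5 is free → place at 5.
116 hashes to 14; slot 14 is free → place at 14.
848 hashes to 15; slot 15 is free → place at 15.
14 hashes to 14, h2=15; 14 taken → place at 12.
589 hashes to 11; slot 11 is free → place at 11.
515 hashes to 5, h2=4; 5 taken → place at 9.
966 hashes to 14, h2=7; 14 taken → place at 4.
419 hashes to 11, h2=4; 11,15 taken → place at 2.
169 hashes to 16; slot 16 is free → place at 16.
481 hashes to 5, h2=2; 5 taken → place at 7.
Table: [., ., 419, ., 966, 294, ., 481, ., 515, ., 589, 14, ., 116, 848, 169]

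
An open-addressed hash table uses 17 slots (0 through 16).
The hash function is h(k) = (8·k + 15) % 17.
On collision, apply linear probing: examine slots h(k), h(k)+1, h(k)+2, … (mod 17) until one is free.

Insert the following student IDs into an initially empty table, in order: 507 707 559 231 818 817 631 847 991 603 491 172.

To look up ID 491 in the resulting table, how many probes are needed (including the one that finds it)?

507: h=8 → slot 8
707: h=10 → slot 10
559: h=16 → slot 16
231: h=10, probe 10,11 → slot 11
818: h=14 → slot 14
817: h=6 → slot 6
631: h=14, probe 14,15 → slot 15
847: h=8, probe 8,9 → slot 9
991: h=4 → slot 4
603: h=11, probe 11,12 → slot 12
491: h=16, probe 16,0 → slot 0
172: h=14, probe 14,15,16,0,1 → slot 1
Table: [491, 172, _, _, 991, _, 817, _, 507, 847, 707, 231, 603, _, 818, 631, 559]
Lookup 491: h=16, probe 16,0 → found at 0.

2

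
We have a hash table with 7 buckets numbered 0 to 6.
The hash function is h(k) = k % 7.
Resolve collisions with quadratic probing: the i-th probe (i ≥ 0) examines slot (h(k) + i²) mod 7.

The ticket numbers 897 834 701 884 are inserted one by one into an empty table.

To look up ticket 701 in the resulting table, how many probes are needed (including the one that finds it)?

Insert 897: h=1, slot 1 empty => index 1.
Insert 834: h=1, slot 1 occupied => index 2.
Insert 701: h=1, slots 1,2 occupied => index 5.
Insert 884: h=2, slot 2 occupied => index 3.
Table: [—, 897, 834, 884, —, 701, —]
Lookup 701: h=1, probe 1,2,5 → found at 5.

3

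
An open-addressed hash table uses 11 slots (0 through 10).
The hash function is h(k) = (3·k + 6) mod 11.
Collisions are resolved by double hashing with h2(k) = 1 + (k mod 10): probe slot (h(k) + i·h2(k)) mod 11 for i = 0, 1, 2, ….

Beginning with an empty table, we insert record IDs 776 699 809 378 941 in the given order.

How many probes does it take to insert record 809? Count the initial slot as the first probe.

Insert 776: h=2, slot 2 empty → index 2.
Insert 699: h=2, h2=10, slot 2 occupied → index 1.
Insert 809: h=2, h2=10, slots 2,1 occupied → index 0.
Insert 378: h=7, slot 7 empty → index 7.
Insert 941: h=2, h2=2, slot 2 occupied → index 4.
Table: [809, 699, 776, ., 941, ., ., 378, ., ., .]

3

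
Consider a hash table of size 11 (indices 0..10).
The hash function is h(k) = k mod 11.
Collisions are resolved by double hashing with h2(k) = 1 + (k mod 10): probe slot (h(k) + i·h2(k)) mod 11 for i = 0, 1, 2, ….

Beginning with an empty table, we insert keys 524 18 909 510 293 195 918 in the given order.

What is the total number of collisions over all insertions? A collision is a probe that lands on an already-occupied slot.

4

524 hashes to 7; slot 7 is free => place at 7.
18 hashes to 7, h2=9; 7 taken => place at 5.
909 hashes to 7, h2=10; 7 taken => place at 6.
510 hashes to 4; slot 4 is free => place at 4.
293 hashes to 7, h2=4; 7 taken => place at 0.
195 hashes to 8; slot 8 is free => place at 8.
918 hashes to 5, h2=9; 5 taken => place at 3.
Table: [293, _, _, 918, 510, 18, 909, 524, 195, _, _]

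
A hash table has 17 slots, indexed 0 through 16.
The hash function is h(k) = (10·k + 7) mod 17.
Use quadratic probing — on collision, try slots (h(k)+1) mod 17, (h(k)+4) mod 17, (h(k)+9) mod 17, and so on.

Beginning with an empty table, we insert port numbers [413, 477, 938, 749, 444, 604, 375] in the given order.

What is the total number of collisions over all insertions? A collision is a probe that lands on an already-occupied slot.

3

Insert 413: h=6, slot 6 empty -> index 6.
Insert 477: h=0, slot 0 empty -> index 0.
Insert 938: h=3, slot 3 empty -> index 3.
Insert 749: h=0, slot 0 occupied -> index 1.
Insert 444: h=10, slot 10 empty -> index 10.
Insert 604: h=12, slot 12 empty -> index 12.
Insert 375: h=0, slots 0,1 occupied -> index 4.
Table: [477, 749, -, 938, 375, -, 413, -, -, -, 444, -, 604, -, -, -, -]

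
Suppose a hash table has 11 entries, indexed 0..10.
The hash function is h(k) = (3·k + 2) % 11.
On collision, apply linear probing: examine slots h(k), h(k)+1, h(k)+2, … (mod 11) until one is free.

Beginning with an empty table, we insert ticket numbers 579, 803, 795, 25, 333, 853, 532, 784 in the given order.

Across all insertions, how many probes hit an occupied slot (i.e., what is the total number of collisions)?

Insert 579: h=1, slot 1 empty => index 1.
Insert 803: h=2, slot 2 empty => index 2.
Insert 795: h=0, slot 0 empty => index 0.
Insert 25: h=0, slots 0,1,2 occupied => index 3.
Insert 333: h=0, slots 0,1,2,3 occupied => index 4.
Insert 853: h=9, slot 9 empty => index 9.
Insert 532: h=3, slots 3,4 occupied => index 5.
Insert 784: h=0, slots 0,1,2,3,4,5 occupied => index 6.
Table: [795, 579, 803, 25, 333, 532, 784, ., ., 853, .]

15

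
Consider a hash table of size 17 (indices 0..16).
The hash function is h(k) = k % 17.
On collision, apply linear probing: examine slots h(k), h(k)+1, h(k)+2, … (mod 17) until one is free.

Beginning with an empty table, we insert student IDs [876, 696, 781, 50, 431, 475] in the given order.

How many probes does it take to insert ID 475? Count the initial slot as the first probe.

4

Insert 876: h=9, slot 9 empty => index 9.
Insert 696: h=16, slot 16 empty => index 16.
Insert 781: h=16, slot 16 occupied => index 0.
Insert 50: h=16, slots 16,0 occupied => index 1.
Insert 431: h=6, slot 6 empty => index 6.
Insert 475: h=16, slots 16,0,1 occupied => index 2.
Table: [781, 50, 475, ., ., ., 431, ., ., 876, ., ., ., ., ., ., 696]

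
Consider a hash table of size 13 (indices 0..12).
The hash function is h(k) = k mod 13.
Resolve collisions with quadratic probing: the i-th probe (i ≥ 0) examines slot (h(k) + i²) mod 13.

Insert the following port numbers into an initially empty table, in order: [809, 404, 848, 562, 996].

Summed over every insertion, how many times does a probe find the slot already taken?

3

809: h=3 -> slot 3
404: h=1 -> slot 1
848: h=3, probe 3,4 -> slot 4
562: h=3, probe 3,4,7 -> slot 7
996: h=8 -> slot 8
Table: [—, 404, —, 809, 848, —, —, 562, 996, —, —, —, —]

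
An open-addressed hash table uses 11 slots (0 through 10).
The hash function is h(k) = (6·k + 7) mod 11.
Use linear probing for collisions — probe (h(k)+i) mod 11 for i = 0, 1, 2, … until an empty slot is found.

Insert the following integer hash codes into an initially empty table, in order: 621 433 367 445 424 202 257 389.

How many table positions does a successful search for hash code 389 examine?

621 hashes to 4; slot 4 is free -> place at 4.
433 hashes to 9; slot 9 is free -> place at 9.
367 hashes to 9; 9 taken -> place at 10.
445 hashes to 4; 4 taken -> place at 5.
424 hashes to 10; 10 taken -> place at 0.
202 hashes to 9; 9,10,0 taken -> place at 1.
257 hashes to 9; 9,10,0,1 taken -> place at 2.
389 hashes to 9; 9,10,0,1,2 taken -> place at 3.
Table: [424, 202, 257, 389, 621, 445, -, -, -, 433, 367]
Lookup 389: h=9, probe 9,10,0,1,2,3 → found at 3.

6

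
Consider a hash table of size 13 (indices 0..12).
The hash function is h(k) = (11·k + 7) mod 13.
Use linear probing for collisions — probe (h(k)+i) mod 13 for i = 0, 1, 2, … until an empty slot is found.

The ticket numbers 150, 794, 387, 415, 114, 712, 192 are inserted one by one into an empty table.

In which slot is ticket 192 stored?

3

150 hashes to 6; slot 6 is free -> place at 6.
794 hashes to 5; slot 5 is free -> place at 5.
387 hashes to 0; slot 0 is free -> place at 0.
415 hashes to 9; slot 9 is free -> place at 9.
114 hashes to 0; 0 taken -> place at 1.
712 hashes to 0; 0,1 taken -> place at 2.
192 hashes to 0; 0,1,2 taken -> place at 3.
Table: [387, 114, 712, 192, ., 794, 150, ., ., 415, ., ., .]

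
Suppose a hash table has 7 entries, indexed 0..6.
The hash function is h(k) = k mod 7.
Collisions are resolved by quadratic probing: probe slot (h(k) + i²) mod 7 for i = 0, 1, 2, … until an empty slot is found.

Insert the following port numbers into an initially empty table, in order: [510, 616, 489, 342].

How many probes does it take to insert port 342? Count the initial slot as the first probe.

510: h=6 → slot 6
616: h=0 → slot 0
489: h=6, probe 6,0,3 → slot 3
342: h=6, probe 6,0,3,1 → slot 1
Table: [616, 342, -, 489, -, -, 510]

4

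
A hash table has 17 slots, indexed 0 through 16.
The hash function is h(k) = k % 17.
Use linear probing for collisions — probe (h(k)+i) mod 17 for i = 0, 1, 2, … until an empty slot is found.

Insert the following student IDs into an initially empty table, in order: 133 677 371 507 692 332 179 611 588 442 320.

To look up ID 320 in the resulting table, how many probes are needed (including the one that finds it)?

Insert 133: h=14, slot 14 empty => index 14.
Insert 677: h=14, slot 14 occupied => index 15.
Insert 371: h=14, slots 14,15 occupied => index 16.
Insert 507: h=14, slots 14,15,16 occupied => index 0.
Insert 692: h=12, slot 12 empty => index 12.
Insert 332: h=9, slot 9 empty => index 9.
Insert 179: h=9, slot 9 occupied => index 10.
Insert 611: h=16, slots 16,0 occupied => index 1.
Insert 588: h=10, slot 10 occupied => index 11.
Insert 442: h=0, slots 0,1 occupied => index 2.
Insert 320: h=14, slots 14,15,16,0,1,2 occupied => index 3.
Table: [507, 611, 442, 320, _, _, _, _, _, 332, 179, 588, 692, _, 133, 677, 371]
Lookup 320: h=14, probe 14,15,16,0,1,2,3 → found at 3.

7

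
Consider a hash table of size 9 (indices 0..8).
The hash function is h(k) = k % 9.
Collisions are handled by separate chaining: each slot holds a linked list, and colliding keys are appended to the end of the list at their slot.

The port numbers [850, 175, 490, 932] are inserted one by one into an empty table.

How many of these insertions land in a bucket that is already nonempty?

850 → bucket 4
175 → bucket 4 (collision)
490 → bucket 4 (collision)
932 → bucket 5
Final buckets:
0: ∅
1: ∅
2: ∅
3: ∅
4: 850 -> 175 -> 490
5: 932
6: ∅
7: ∅
8: ∅

2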